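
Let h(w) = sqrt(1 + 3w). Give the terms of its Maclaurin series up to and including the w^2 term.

-9*w^2/8 + 3*w/2 + 1

Use the known series and substitute for the argument.
[w^0] = 1;  [w^1] = 3/2;  [w^2] = -9/8.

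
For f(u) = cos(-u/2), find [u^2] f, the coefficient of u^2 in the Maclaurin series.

[u^0] = 1;  [u^1] = 0;  [u^2] = -1/8.

-1/8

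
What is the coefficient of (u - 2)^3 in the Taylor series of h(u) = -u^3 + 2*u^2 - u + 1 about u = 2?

-1

Use the known series and substitute for the argument.
h(2) = -1
h′(2) = -5
h′′(2) = -8
h′′′(2) = -6
Then c_k = h^(k)(2)/k! gives each Taylor coefficient.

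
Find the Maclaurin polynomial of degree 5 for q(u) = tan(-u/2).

-u^5/240 - u^3/24 - u/2

Apply the Taylor formula c_k = f^(k)(a)/k!.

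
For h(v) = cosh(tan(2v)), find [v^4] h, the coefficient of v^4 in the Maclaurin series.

Plug the Maclaurin series of the inner function into that of the outer and collect terms.
h(0) = 1
h′(0) = 0
h′′(0) = 4
h′′′(0) = 0
h^(4)(0) = 144
Dividing each by k! gives the coefficients c_0, ..., c_4.

6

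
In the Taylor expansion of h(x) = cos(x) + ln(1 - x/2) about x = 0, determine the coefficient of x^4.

5/192

Add the two expansions coefficient-wise.
[x^0] = 1;  [x^1] = -1/2;  [x^2] = -5/8;  [x^3] = -1/24;  [x^4] = 5/192.
So c_4 = h^(4)(0)/4! = 5/192.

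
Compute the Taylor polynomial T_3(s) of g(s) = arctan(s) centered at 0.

-s^3/3 + s

[s^0] = 0;  [s^1] = 1;  [s^2] = 0;  [s^3] = -1/3.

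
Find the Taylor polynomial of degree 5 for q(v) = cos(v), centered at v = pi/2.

-(v - pi/2)^5/120 + (v - pi/2)^3/6 - (v - pi/2)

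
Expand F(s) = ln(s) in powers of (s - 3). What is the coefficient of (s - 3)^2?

-1/18

Compute the successive derivatives at the expansion point and divide by k!.
F(3) = ln(3)
F′(3) = 1/3
F′′(3) = -1/9
So c_2 = F′′(3)/2! = -1/18.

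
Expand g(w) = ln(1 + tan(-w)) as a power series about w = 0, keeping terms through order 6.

Plug the Maclaurin series of the inner function into that of the outer and collect terms.
g(0) = 0
g′(0) = -1
g′′(0) = -1
g′′′(0) = -4
g^(4)(0) = -14
g^(5)(0) = -80
g^(6)(0) = -496

-31*w^6/45 - 2*w^5/3 - 7*w^4/12 - 2*w^3/3 - w^2/2 - w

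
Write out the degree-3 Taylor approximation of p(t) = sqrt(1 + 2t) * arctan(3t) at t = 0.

-21*t^3/2 + 3*t^2 + 3*t

Multiply the two series term by term and collect like powers.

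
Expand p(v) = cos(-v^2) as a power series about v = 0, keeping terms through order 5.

Use the known series and substitute for the argument.
p(0) = 1
p′(0) = 0
p′′(0) = 0
p′′′(0) = 0
p^(4)(0) = -12
p^(5)(0) = 0

1 - v^4/2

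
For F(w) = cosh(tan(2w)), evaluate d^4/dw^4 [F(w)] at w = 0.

Plug the Maclaurin series of the inner function into that of the outer and collect terms.
The coefficient of w^4 in the expansion is 6, so F^(4)(0) = 4! * (6) = 144.

144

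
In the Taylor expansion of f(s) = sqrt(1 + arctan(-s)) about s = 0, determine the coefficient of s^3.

5/48

Let u equal the inner series; expand the outer function in u and truncate.
f(0) = 1
f′(0) = -1/2
f′′(0) = -1/4
f′′′(0) = 5/8
Dividing each by k! gives the coefficients c_0, ..., c_3.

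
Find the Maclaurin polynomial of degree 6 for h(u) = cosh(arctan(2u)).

116*u^6/9 - 14*u^4/3 + 2*u^2 + 1

Substitute the inner expansion into the outer series and collect powers.
h(0) = 1
h′(0) = 0
h′′(0) = 4
h′′′(0) = 0
h^(4)(0) = -112
h^(5)(0) = 0
h^(6)(0) = 9280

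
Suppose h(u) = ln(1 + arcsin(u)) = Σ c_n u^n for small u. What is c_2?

-1/2

Substitute the inner expansion into the outer series and collect powers.
h(0) = 0
h′(0) = 1
h′′(0) = -1
The Taylor polynomial is Σ h^(k)(0)/k! · u^k.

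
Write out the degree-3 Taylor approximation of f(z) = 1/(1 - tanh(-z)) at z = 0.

Plug the Maclaurin series of the inner function into that of the outer and collect terms.

-2*z^3/3 + z^2 - z + 1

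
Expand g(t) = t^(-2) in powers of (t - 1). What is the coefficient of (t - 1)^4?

g(1) = 1
g′(1) = -2
g′′(1) = 6
g′′′(1) = -24
g^(4)(1) = 120

5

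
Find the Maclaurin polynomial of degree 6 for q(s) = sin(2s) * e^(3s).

Write out both Maclaurin series and multiply, keeping only the needed powers.
q(0) = 0
q′(0) = 2
q′′(0) = 12
q′′′(0) = 46
q^(4)(0) = 120
q^(5)(0) = 122
q^(6)(0) = -828
Then c_k = q^(k)(0)/k! gives each Taylor coefficient.

-23*s^6/20 + 61*s^5/60 + 5*s^4 + 23*s^3/3 + 6*s^2 + 2*s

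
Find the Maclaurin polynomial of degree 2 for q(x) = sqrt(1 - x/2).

-x^2/32 - x/4 + 1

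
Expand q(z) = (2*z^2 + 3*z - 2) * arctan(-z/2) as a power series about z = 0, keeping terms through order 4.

Distribute the polynomial across the series and collect like powers.
q(0) = 0
q′(0) = 1
q′′(0) = -3
q′′′(0) = -13/2
q^(4)(0) = 3
The Taylor polynomial is Σ q^(k)(0)/k! · z^k.

z^4/8 - 13*z^3/12 - 3*z^2/2 + z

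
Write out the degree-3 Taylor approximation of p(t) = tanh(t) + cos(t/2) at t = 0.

-t^3/3 - t^2/8 + t + 1

Combine the two series term by term.
p(0) = 1
p′(0) = 1
p′′(0) = -1/4
p′′′(0) = -2
The Taylor polynomial is Σ p^(k)(0)/k! · t^k.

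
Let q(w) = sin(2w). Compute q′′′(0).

Differentiate repeatedly and evaluate at the center.
From the series, [w^3] q = -4/3; multiply by 3! = 6 to get -8.

-8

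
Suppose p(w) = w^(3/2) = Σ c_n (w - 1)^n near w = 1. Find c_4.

3/128

[(w - 1)^0] = 1;  [(w - 1)^1] = 3/2;  [(w - 1)^2] = 3/8;  [(w - 1)^3] = -1/16;  [(w - 1)^4] = 3/128.
So c_4 = p^(4)(1)/4! = 3/128.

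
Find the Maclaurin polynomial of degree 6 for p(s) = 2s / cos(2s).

Divide the numerator series by the denominator series (power-series long division).

20*s^5/3 + 4*s^3 + 2*s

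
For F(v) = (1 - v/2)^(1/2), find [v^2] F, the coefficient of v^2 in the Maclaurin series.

[v^0] = 1;  [v^1] = -1/4;  [v^2] = -1/32.
So c_2 = F′′(0)/2! = -1/32.

-1/32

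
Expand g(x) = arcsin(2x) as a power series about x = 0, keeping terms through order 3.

4*x^3/3 + 2*x

Apply the Taylor formula c_k = f^(k)(a)/k!.
[x^0] = 0;  [x^1] = 2;  [x^2] = 0;  [x^3] = 4/3.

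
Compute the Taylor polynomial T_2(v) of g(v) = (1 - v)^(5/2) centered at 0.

Apply the Taylor formula c_k = f^(k)(a)/k!.
[v^0] = 1;  [v^1] = -5/2;  [v^2] = 15/8.

15*v^2/8 - 5*v/2 + 1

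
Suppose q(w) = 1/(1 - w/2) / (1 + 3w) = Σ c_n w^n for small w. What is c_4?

Expand each factor separately, then convolve coefficients.

1111/16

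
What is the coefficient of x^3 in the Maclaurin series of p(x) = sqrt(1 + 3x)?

[x^0] = 1;  [x^1] = 3/2;  [x^2] = -9/8;  [x^3] = 27/16.

27/16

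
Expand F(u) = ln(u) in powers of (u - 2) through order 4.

[(u - 2)^0] = ln(2);  [(u - 2)^1] = 1/2;  [(u - 2)^2] = -1/8;  [(u - 2)^3] = 1/24;  [(u - 2)^4] = -1/64.

-(u - 2)^4/64 + (u - 2)^3/24 - (u - 2)^2/8 + (u - 2)/2 + ln(2)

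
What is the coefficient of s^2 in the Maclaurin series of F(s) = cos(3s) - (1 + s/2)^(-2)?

Combine the two series term by term.
F(0) = 0
F′(0) = 1
F′′(0) = -21/2

-21/4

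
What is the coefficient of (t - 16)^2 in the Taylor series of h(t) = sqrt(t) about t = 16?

Apply the Taylor formula c_k = f^(k)(a)/k!.
h(16) = 4
h′(16) = 1/8
h′′(16) = -1/256

-1/512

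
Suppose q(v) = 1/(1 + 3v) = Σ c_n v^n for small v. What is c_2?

9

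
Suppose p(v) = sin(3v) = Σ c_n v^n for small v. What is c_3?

Differentiate repeatedly and evaluate at the center.
p(0) = 0
p′(0) = 3
p′′(0) = 0
p′′′(0) = -27
Dividing each by k! gives the coefficients c_0, ..., c_3.

-9/2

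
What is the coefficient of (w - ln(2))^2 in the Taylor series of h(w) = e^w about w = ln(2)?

c_2 = h′′(ln(2))/2! = 1.

1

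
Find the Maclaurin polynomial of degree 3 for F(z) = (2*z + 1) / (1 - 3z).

45*z^3 + 15*z^2 + 5*z + 1

Shift and add copies of the series according to the polynomial's terms.
F(0) = 1
F′(0) = 5
F′′(0) = 30
F′′′(0) = 270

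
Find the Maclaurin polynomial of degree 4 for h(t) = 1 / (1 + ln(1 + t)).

11*t^4/3 - 7*t^3/3 + 3*t^2/2 - t + 1

Use the geometric series for the reciprocal, then substitute.
h(0) = 1
h′(0) = -1
h′′(0) = 3
h′′′(0) = -14
h^(4)(0) = 88
Dividing each by k! gives the coefficients c_0, ..., c_4.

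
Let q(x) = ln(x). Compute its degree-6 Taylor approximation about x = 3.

-(x - 3)^6/4374 + (x - 3)^5/1215 - (x - 3)^4/324 + (x - 3)^3/81 - (x - 3)^2/18 + (x - 3)/3 + ln(3)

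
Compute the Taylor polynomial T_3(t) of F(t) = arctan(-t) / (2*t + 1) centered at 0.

Expand 1/(denominator) as a geometric series and multiply by the numerator's series.
F(0) = 0
F′(0) = -1
F′′(0) = 4
F′′′(0) = -22

-11*t^3/3 + 2*t^2 - t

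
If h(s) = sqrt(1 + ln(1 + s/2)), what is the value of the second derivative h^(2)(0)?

Let u equal the inner series; expand the outer function in u and truncate.
From the series, [s^2] h = -3/32; multiply by 2! = 2 to get -3/16.

-3/16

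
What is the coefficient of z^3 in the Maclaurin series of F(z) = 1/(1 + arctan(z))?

-2/3

Substitute the inner expansion into the outer series and collect powers.
[z^0] = 1;  [z^1] = -1;  [z^2] = 1;  [z^3] = -2/3.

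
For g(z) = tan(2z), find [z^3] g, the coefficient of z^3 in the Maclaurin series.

8/3

g(0) = 0
g′(0) = 2
g′′(0) = 0
g′′′(0) = 16
So c_3 = g′′′(0)/3! = 8/3.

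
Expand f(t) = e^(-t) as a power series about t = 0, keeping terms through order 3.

-t^3/6 + t^2/2 - t + 1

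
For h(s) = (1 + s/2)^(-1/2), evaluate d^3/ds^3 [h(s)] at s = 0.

-15/64

Apply the Taylor formula c_k = f^(k)(a)/k!.
From the series, [s^3] h = -5/128; multiply by 3! = 6 to get -15/64.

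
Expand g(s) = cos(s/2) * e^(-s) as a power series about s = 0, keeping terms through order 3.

Write out both Maclaurin series and multiply, keeping only the needed powers.

-s^3/24 + 3*s^2/8 - s + 1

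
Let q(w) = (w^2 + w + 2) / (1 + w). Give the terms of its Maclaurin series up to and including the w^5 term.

Distribute the polynomial across the series and collect like powers.
q(0) = 2
q′(0) = -1
q′′(0) = 4
q′′′(0) = -12
q^(4)(0) = 48
q^(5)(0) = -240
The Taylor polynomial is Σ q^(k)(0)/k! · w^k.

-2*w^5 + 2*w^4 - 2*w^3 + 2*w^2 - w + 2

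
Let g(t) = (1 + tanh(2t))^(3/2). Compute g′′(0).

Substitute the inner expansion into the outer series and collect powers.
From the series, [t^2] g = 3/2; multiply by 2! = 2 to get 3.

3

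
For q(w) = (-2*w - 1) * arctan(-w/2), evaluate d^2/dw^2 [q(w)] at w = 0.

Distribute the polynomial across the series and collect like powers.
The coefficient of w^2 in the expansion is 1, so q′′(0) = 2! * (1) = 2.

2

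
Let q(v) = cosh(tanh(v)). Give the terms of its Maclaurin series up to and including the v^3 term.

v^2/2 + 1

Let u equal the inner series; expand the outer function in u and truncate.
[v^0] = 1;  [v^1] = 0;  [v^2] = 1/2;  [v^3] = 0.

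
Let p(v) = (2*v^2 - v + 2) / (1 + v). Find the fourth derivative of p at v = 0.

Distribute the polynomial across the series and collect like powers.
The coefficient of v^4 in the expansion is 5, so p^(4)(0) = 4! * (5) = 120.

120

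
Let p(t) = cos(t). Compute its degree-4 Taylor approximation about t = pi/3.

Apply the Taylor formula c_k = f^(k)(a)/k!.
[(t - pi/3)^0] = 1/2;  [(t - pi/3)^1] = -sqrt(3)/2;  [(t - pi/3)^2] = -1/4;  [(t - pi/3)^3] = sqrt(3)/12;  [(t - pi/3)^4] = 1/48.

(t - pi/3)^4/48 + sqrt(3)*(t - pi/3)^3/12 - (t - pi/3)^2/4 - sqrt(3)*(t - pi/3)/2 + 1/2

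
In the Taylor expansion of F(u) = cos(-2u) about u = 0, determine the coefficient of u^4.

[u^0] = 1;  [u^1] = 0;  [u^2] = -2;  [u^3] = 0;  [u^4] = 2/3.

2/3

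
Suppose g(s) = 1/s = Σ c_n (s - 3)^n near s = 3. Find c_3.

-1/81

Use the known series and substitute for the argument.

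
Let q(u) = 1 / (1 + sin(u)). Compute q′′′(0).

-5

Write 1/(1+u) = 1 - u + u^2 - u^3 + ... and substitute the series for u.
The coefficient of u^3 in the expansion is -5/6, so q′′′(0) = 3! * (-5/6) = -5.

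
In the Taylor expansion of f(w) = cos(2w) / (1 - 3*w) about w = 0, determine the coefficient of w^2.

Expand 1/(denominator) as a geometric series and multiply by the numerator's series.

7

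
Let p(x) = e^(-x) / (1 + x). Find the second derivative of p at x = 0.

Take the Cauchy product of the two expansions.
The coefficient of x^2 in the expansion is 5/2, so p′′(0) = 2! * (5/2) = 5.

5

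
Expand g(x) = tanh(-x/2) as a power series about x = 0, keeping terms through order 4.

x^3/24 - x/2

g(0) = 0
g′(0) = -1/2
g′′(0) = 0
g′′′(0) = 1/4
g^(4)(0) = 0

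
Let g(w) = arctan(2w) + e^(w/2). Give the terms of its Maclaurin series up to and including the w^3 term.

Add the two expansions coefficient-wise.

-127*w^3/48 + w^2/8 + 5*w/2 + 1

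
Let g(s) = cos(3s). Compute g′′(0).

-9

From the series, [s^2] g = -9/2; multiply by 2! = 2 to get -9.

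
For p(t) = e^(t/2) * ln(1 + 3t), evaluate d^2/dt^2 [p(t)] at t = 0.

Write out both Maclaurin series and multiply, keeping only the needed powers.
The coefficient of t^2 in the expansion is -3, so p′′(0) = 2! * (-3) = -6.

-6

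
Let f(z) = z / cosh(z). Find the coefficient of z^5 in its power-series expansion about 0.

5/24

Divide the numerator series by the denominator series (power-series long division).
f(0) = 0
f′(0) = 1
f′′(0) = 0
f′′′(0) = -3
f^(4)(0) = 0
f^(5)(0) = 25
So c_5 = f^(5)(0)/5! = 5/24.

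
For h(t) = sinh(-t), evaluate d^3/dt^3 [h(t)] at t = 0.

From the series, [t^3] h = -1/6; multiply by 3! = 6 to get -1.

-1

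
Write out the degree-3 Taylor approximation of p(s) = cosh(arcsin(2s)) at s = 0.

Substitute the inner expansion into the outer series and collect powers.

2*s^2 + 1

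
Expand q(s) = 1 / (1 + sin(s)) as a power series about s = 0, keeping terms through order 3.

Use the geometric series for the reciprocal, then substitute.
q(0) = 1
q′(0) = -1
q′′(0) = 2
q′′′(0) = -5

-5*s^3/6 + s^2 - s + 1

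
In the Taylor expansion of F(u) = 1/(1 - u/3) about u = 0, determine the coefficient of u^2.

1/9

Use the known series and substitute for the argument.
So c_2 = F′′(0)/2! = 1/9.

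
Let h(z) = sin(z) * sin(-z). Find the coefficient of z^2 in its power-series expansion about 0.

-1

Take the Cauchy product of the two expansions.
So c_2 = h′′(0)/2! = -1.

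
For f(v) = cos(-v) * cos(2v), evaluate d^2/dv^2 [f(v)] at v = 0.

-5

Multiply the two series term by term and collect like powers.
The coefficient of v^2 in the expansion is -5/2, so f′′(0) = 2! * (-5/2) = -5.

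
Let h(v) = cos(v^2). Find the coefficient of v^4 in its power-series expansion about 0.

Differentiate repeatedly and evaluate at the center.

-1/2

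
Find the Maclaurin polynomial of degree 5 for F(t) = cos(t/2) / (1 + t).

Expand each factor separately, then convolve coefficients.
F(0) = 1
F′(0) = -1
F′′(0) = 7/4
F′′′(0) = -21/4
F^(4)(0) = 337/16
F^(5)(0) = -1685/16

-337*t^5/384 + 337*t^4/384 - 7*t^3/8 + 7*t^2/8 - t + 1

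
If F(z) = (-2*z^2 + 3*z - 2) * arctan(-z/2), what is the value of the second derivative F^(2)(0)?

Shift and add copies of the series according to the polynomial's terms.
The coefficient of z^2 in the expansion is -3/2, so F′′(0) = 2! * (-3/2) = -3.

-3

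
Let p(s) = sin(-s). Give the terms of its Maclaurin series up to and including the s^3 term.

s^3/6 - s

[s^0] = 0;  [s^1] = -1;  [s^2] = 0;  [s^3] = 1/6.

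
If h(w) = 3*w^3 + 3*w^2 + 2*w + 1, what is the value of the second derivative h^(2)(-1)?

The coefficient of (w + 1)^2 in the expansion is -6, so h′′(-1) = 2! * (-6) = -12.

-12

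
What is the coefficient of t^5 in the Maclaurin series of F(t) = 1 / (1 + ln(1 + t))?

-347/60

Use the geometric series for the reciprocal, then substitute.
[t^0] = 1;  [t^1] = -1;  [t^2] = 3/2;  [t^3] = -7/3;  [t^4] = 11/3;  [t^5] = -347/60.
So c_5 = F^(5)(0)/5! = -347/60.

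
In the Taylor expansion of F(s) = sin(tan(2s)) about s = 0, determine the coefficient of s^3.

Let u equal the inner series; expand the outer function in u and truncate.
F(0) = 0
F′(0) = 2
F′′(0) = 0
F′′′(0) = 8
So c_3 = F′′′(0)/3! = 4/3.

4/3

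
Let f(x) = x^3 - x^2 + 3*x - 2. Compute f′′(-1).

-8

Differentiate repeatedly and evaluate at the center.
From the series, [(x + 1)^2] f = -4; multiply by 2! = 2 to get -8.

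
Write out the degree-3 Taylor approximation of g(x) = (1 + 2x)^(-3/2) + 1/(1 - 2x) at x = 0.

-19*x^3/2 + 23*x^2/2 - x + 2

Combine the two series term by term.
g(0) = 2
g′(0) = -1
g′′(0) = 23
g′′′(0) = -57
Dividing each by k! gives the coefficients c_0, ..., c_3.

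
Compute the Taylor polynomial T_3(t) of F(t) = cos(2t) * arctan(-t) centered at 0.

Multiply the two series term by term and collect like powers.

7*t^3/3 - t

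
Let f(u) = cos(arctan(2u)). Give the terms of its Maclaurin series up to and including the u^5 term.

Compose series: expand the inner function first, then feed it into the outer expansion.

6*u^4 - 2*u^2 + 1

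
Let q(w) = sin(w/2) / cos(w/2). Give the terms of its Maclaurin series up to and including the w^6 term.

Invert the denominator's series and multiply.
[w^0] = 0;  [w^1] = 1/2;  [w^2] = 0;  [w^3] = 1/24;  [w^4] = 0;  [w^5] = 1/240;  [w^6] = 0.

w^5/240 + w^3/24 + w/2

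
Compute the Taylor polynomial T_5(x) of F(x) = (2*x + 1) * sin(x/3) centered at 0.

x^5/29160 - x^4/81 - x^3/162 + 2*x^2/3 + x/3

Multiply each power in the prefactor through the base expansion.
F(0) = 0
F′(0) = 1/3
F′′(0) = 4/3
F′′′(0) = -1/27
F^(4)(0) = -8/27
F^(5)(0) = 1/243
Then c_k = F^(k)(0)/k! gives each Taylor coefficient.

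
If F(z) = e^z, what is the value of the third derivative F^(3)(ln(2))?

2

From the series, [(z - ln(2))^3] F = 1/3; multiply by 3! = 6 to get 2.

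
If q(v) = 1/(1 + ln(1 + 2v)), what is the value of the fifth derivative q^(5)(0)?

-1800*2^(13/14)*3^(45/56)*5^(38/63)*7^(1/126)

Let u equal the inner series; expand the outer function in u and truncate.
From the series, [v^5] q = -15*2^(13/14)*3^(45/56)*5^(38/63)*7^(1/126); multiply by 5! = 120 to get -1800*2^(13/14)*3^(45/56)*5^(38/63)*7^(1/126).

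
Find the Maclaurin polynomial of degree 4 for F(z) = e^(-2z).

2*z^4/3 - 4*z^3/3 + 2*z^2 - 2*z + 1

F(0) = 1
F′(0) = -2
F′′(0) = 4
F′′′(0) = -8
F^(4)(0) = 16
Dividing each by k! gives the coefficients c_0, ..., c_4.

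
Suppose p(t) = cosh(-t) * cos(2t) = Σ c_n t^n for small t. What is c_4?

-7/24

Take the Cauchy product of the two expansions.
So c_4 = p^(4)(0)/4! = -7/24.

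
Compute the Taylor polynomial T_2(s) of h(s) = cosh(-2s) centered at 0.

Compute the successive derivatives at the expansion point and divide by k!.
[s^0] = 1;  [s^1] = 0;  [s^2] = 2.

2*s^2 + 1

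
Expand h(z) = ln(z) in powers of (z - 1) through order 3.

(z - 1)^3/3 - (z - 1)^2/2 + (z - 1)

[(z - 1)^0] = 0;  [(z - 1)^1] = 1;  [(z - 1)^2] = -1/2;  [(z - 1)^3] = 1/3.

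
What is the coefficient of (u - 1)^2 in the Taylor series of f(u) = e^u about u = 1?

[(u - 1)^0] = e;  [(u - 1)^1] = e;  [(u - 1)^2] = e/2.

e/2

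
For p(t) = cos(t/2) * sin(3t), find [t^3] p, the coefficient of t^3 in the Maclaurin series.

-39/8

Multiply the two series term by term and collect like powers.
[t^0] = 0;  [t^1] = 3;  [t^2] = 0;  [t^3] = -39/8.
So c_3 = p′′′(0)/3! = -39/8.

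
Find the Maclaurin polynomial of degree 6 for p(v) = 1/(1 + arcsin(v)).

Let u equal the inner series; expand the outer function in u and truncate.
[v^0] = 1;  [v^1] = -1;  [v^2] = 1;  [v^3] = -7/6;  [v^4] = 4/3;  [v^5] = -63/40;  [v^6] = 83/45.

83*v^6/45 - 63*v^5/40 + 4*v^4/3 - 7*v^3/6 + v^2 - v + 1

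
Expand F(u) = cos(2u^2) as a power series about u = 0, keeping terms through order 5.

Differentiate repeatedly and evaluate at the center.
F(0) = 1
F′(0) = 0
F′′(0) = 0
F′′′(0) = 0
F^(4)(0) = -48
F^(5)(0) = 0

1 - 2*u^4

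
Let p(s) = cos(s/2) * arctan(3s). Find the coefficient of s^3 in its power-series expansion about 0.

Multiply the two series term by term and collect like powers.
p(0) = 0
p′(0) = 3
p′′(0) = 0
p′′′(0) = -225/4
So c_3 = p′′′(0)/3! = -75/8.

-75/8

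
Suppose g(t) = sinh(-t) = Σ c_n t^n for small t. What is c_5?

Use the known series and substitute for the argument.
[t^0] = 0;  [t^1] = -1;  [t^2] = 0;  [t^3] = -1/6;  [t^4] = 0;  [t^5] = -1/120.

-1/120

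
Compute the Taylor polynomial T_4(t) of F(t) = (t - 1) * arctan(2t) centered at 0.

Distribute the polynomial across the series and collect like powers.
[t^0] = 0;  [t^1] = -2;  [t^2] = 2;  [t^3] = 8/3;  [t^4] = -8/3.

-8*t^4/3 + 8*t^3/3 + 2*t^2 - 2*t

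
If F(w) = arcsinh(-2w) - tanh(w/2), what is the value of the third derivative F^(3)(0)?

33/4

Add the two expansions coefficient-wise.
The coefficient of w^3 in the expansion is 11/8, so F′′′(0) = 3! * (11/8) = 33/4.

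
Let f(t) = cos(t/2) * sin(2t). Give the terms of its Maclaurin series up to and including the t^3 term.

-19*t^3/12 + 2*t

Write out both Maclaurin series and multiply, keeping only the needed powers.
f(0) = 0
f′(0) = 2
f′′(0) = 0
f′′′(0) = -19/2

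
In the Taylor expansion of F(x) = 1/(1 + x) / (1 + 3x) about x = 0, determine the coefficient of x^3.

Expand each factor separately, then convolve coefficients.
[x^0] = 1;  [x^1] = -4;  [x^2] = 13;  [x^3] = -40.

-40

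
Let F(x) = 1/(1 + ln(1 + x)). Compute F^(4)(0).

88

Compose series: expand the inner function first, then feed it into the outer expansion.
The coefficient of x^4 in the expansion is 11/3, so F^(4)(0) = 4! * (11/3) = 88.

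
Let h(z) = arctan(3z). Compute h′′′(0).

-54

Compute the successive derivatives at the expansion point and divide by k!.
The coefficient of z^3 in the expansion is -9, so h′′′(0) = 3! * (-9) = -54.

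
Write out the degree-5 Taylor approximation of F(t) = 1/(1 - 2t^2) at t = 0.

Differentiate repeatedly and evaluate at the center.
F(0) = 1
F′(0) = 0
F′′(0) = 4
F′′′(0) = 0
F^(4)(0) = 96
F^(5)(0) = 0

4*t^4 + 2*t^2 + 1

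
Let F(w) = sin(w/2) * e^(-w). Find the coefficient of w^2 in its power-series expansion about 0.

-1/2

Expand each factor separately, then convolve coefficients.
F(0) = 0
F′(0) = 1/2
F′′(0) = -1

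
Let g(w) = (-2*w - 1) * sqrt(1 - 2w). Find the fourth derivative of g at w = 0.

Distribute the polynomial across the series and collect like powers.
The coefficient of w^4 in the expansion is 13/8, so g^(4)(0) = 4! * (13/8) = 39.

39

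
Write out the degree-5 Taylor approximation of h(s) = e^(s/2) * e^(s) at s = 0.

81*s^5/1280 + 27*s^4/128 + 9*s^3/16 + 9*s^2/8 + 3*s/2 + 1

Multiply the two series term by term and collect like powers.
h(0) = 1
h′(0) = 3/2
h′′(0) = 9/4
h′′′(0) = 27/8
h^(4)(0) = 81/16
h^(5)(0) = 243/32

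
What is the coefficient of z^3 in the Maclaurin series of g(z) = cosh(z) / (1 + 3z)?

-57/2

Expand each factor separately, then convolve coefficients.
g(0) = 1
g′(0) = -3
g′′(0) = 19
g′′′(0) = -171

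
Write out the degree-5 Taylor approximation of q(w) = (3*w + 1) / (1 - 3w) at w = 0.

Shift and add copies of the series according to the polynomial's terms.

486*w^5 + 162*w^4 + 54*w^3 + 18*w^2 + 6*w + 1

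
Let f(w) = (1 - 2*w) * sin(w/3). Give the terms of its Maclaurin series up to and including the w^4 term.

w^4/81 - w^3/162 - 2*w^2/3 + w/3

Distribute the polynomial across the series and collect like powers.
[w^0] = 0;  [w^1] = 1/3;  [w^2] = -2/3;  [w^3] = -1/162;  [w^4] = 1/81.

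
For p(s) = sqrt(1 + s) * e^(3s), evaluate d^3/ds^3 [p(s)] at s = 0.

309/8

Expand each factor separately, then convolve coefficients.
The coefficient of s^3 in the expansion is 103/16, so p′′′(0) = 3! * (103/16) = 309/8.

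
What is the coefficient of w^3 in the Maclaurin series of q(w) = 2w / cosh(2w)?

Divide the numerator series by the denominator series (power-series long division).
[w^0] = 0;  [w^1] = 2;  [w^2] = 0;  [w^3] = -4.

-4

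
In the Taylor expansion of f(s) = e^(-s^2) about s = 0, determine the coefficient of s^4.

1/2

Apply the Taylor formula c_k = f^(k)(a)/k!.
So c_4 = f^(4)(0)/4! = 1/2.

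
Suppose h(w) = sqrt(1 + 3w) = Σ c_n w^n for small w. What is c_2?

-9/8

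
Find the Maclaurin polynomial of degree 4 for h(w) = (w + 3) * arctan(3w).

Multiply each power in the prefactor through the base expansion.
h(0) = 0
h′(0) = 9
h′′(0) = 6
h′′′(0) = -162
h^(4)(0) = -216
Then c_k = h^(k)(0)/k! gives each Taylor coefficient.

-9*w^4 - 27*w^3 + 3*w^2 + 9*w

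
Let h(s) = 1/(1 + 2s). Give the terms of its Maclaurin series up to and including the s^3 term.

Apply the Taylor formula c_k = f^(k)(a)/k!.
h(0) = 1
h′(0) = -2
h′′(0) = 8
h′′′(0) = -48
Dividing each by k! gives the coefficients c_0, ..., c_3.

-8*s^3 + 4*s^2 - 2*s + 1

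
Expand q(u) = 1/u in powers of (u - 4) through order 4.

[(u - 4)^0] = 1/4;  [(u - 4)^1] = -1/16;  [(u - 4)^2] = 1/64;  [(u - 4)^3] = -1/256;  [(u - 4)^4] = 1/1024.

(u - 4)^4/1024 - (u - 4)^3/256 + (u - 4)^2/64 - (u - 4)/16 + 1/4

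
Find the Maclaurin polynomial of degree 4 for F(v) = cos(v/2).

Differentiate repeatedly and evaluate at the center.
F(0) = 1
F′(0) = 0
F′′(0) = -1/4
F′′′(0) = 0
F^(4)(0) = 1/16

v^4/384 - v^2/8 + 1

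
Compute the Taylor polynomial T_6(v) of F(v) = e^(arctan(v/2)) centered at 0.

29*v^6/9216 + v^5/768 - 7*v^4/384 - v^3/48 + v^2/8 + v/2 + 1

Compose series: expand the inner function first, then feed it into the outer expansion.
F(0) = 1
F′(0) = 1/2
F′′(0) = 1/4
F′′′(0) = -1/8
F^(4)(0) = -7/16
F^(5)(0) = 5/32
F^(6)(0) = 145/64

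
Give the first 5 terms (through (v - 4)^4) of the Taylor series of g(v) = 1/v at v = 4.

g(4) = 1/4
g′(4) = -1/16
g′′(4) = 1/32
g′′′(4) = -3/128
g^(4)(4) = 3/128
The Taylor polynomial is Σ g^(k)(4)/k! · (v - 4)^k.

(v - 4)^4/1024 - (v - 4)^3/256 + (v - 4)^2/64 - (v - 4)/16 + 1/4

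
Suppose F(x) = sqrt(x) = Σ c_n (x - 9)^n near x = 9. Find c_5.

7/5038848

F(9) = 3
F′(9) = 1/6
F′′(9) = -1/108
F′′′(9) = 1/648
F^(4)(9) = -5/11664
F^(5)(9) = 35/209952
So c_5 = F^(5)(9)/5! = 7/5038848.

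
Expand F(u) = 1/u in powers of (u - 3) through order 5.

-(u - 3)^5/729 + (u - 3)^4/243 - (u - 3)^3/81 + (u - 3)^2/27 - (u - 3)/9 + 1/3

Differentiate repeatedly and evaluate at the center.
F(3) = 1/3
F′(3) = -1/9
F′′(3) = 2/27
F′′′(3) = -2/27
F^(4)(3) = 8/81
F^(5)(3) = -40/243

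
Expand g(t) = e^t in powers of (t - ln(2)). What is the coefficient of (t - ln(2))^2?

g(ln(2)) = 2
g′(ln(2)) = 2
g′′(ln(2)) = 2
So c_2 = g′′(ln(2))/2! = 1.

1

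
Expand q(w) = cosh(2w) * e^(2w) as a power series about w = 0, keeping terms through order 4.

Take the Cauchy product of the two expansions.
[w^0] = 1;  [w^1] = 2;  [w^2] = 4;  [w^3] = 16/3;  [w^4] = 16/3.

16*w^4/3 + 16*w^3/3 + 4*w^2 + 2*w + 1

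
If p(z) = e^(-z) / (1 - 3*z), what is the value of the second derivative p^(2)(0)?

Use 1/(1 - r) = Σ r^k on the denominator, then take the Cauchy product.
The coefficient of z^2 in the expansion is 13/2, so p′′(0) = 2! * (13/2) = 13.

13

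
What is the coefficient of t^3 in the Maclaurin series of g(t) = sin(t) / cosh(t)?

Write the quotient as an unknown series and match coefficients against numerator = denominator · series.
g(0) = 0
g′(0) = 1
g′′(0) = 0
g′′′(0) = -4

-2/3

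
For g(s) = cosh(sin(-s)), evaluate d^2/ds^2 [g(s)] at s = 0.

Compose series: expand the inner function first, then feed it into the outer expansion.
The coefficient of s^2 in the expansion is 1/2, so g′′(0) = 2! * (1/2) = 1.

1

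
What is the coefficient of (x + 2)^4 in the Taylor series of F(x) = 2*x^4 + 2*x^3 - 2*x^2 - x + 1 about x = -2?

[(x + 2)^0] = 11;  [(x + 2)^1] = -33;  [(x + 2)^2] = 34;  [(x + 2)^3] = -14;  [(x + 2)^4] = 2.

2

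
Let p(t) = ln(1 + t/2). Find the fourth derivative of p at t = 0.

-3/8

From the series, [t^4] p = -1/64; multiply by 4! = 24 to get -3/8.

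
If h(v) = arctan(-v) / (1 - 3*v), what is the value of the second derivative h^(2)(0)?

-6

Use 1/(1 - r) = Σ r^k on the denominator, then take the Cauchy product.
From the series, [v^2] h = -3; multiply by 2! = 2 to get -6.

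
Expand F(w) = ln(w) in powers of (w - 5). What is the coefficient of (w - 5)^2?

-1/50

Use the known series and substitute for the argument.
So c_2 = F′′(5)/2! = -1/50.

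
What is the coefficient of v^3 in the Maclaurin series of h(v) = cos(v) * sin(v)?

Expand each factor separately, then convolve coefficients.
So c_3 = h′′′(0)/3! = -2/3.

-2/3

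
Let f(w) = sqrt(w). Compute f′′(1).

From the series, [(w - 1)^2] f = -1/8; multiply by 2! = 2 to get -1/4.

-1/4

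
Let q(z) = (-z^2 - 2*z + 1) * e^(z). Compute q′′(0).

-5

Shift and add copies of the series according to the polynomial's terms.
The coefficient of z^2 in the expansion is -5/2, so q′′(0) = 2! * (-5/2) = -5.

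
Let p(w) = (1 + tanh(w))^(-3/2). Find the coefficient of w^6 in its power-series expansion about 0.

1105/3072

Compose series: expand the inner function first, then feed it into the outer expansion.
p(0) = 1
p′(0) = -3/2
p′′(0) = 15/4
p′′′(0) = -81/8
p^(4)(0) = 465/16
p^(5)(0) = -2763/32
p^(6)(0) = 16575/64
So c_6 = p^(6)(0)/6! = 1105/3072.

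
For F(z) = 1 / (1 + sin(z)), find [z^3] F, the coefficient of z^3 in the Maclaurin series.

Write 1/(1+u) = 1 - u + u^2 - u^3 + ... and substitute the series for u.

-5/6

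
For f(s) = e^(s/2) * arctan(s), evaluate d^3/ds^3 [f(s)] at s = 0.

-5/4

Multiply the two series term by term and collect like powers.
The coefficient of s^3 in the expansion is -5/24, so f′′′(0) = 3! * (-5/24) = -5/4.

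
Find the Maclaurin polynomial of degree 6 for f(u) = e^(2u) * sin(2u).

-32*u^6/45 - 16*u^5/15 + 8*u^3/3 + 4*u^2 + 2*u

Take the Cauchy product of the two expansions.
[u^0] = 0;  [u^1] = 2;  [u^2] = 4;  [u^3] = 8/3;  [u^4] = 0;  [u^5] = -16/15;  [u^6] = -32/45.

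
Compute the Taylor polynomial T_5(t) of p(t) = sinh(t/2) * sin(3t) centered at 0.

-35*t^4/16 + 3*t^2/2

Expand each factor separately, then convolve coefficients.
p(0) = 0
p′(0) = 0
p′′(0) = 3
p′′′(0) = 0
p^(4)(0) = -105/2
p^(5)(0) = 0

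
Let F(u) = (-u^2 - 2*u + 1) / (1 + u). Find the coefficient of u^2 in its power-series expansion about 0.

2

Shift and add copies of the series according to the polynomial's terms.
[u^0] = 1;  [u^1] = -3;  [u^2] = 2.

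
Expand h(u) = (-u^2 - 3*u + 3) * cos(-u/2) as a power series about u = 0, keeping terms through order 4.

Shift and add copies of the series according to the polynomial's terms.
[u^0] = 3;  [u^1] = -3;  [u^2] = -11/8;  [u^3] = 3/8;  [u^4] = 17/128.

17*u^4/128 + 3*u^3/8 - 11*u^2/8 - 3*u + 3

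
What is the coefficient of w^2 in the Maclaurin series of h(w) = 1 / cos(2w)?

2

Write the quotient as an unknown series and match coefficients against numerator = denominator · series.
h(0) = 1
h′(0) = 0
h′′(0) = 4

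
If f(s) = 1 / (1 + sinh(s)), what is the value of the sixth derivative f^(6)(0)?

Write 1/(1+u) = 1 - u + u^2 - u^3 + ... and substitute the series for u.
From the series, [s^6] f = 77/45; multiply by 6! = 720 to get 1232.

1232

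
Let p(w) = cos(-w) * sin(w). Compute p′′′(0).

-4

Take the Cauchy product of the two expansions.
The coefficient of w^3 in the expansion is -2/3, so p′′′(0) = 3! * (-2/3) = -4.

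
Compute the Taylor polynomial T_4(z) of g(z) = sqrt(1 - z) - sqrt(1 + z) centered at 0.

Expand each term separately and add.
g(0) = 0
g′(0) = -1
g′′(0) = 0
g′′′(0) = -3/4
g^(4)(0) = 0
Then c_k = g^(k)(0)/k! gives each Taylor coefficient.

-z^3/8 - z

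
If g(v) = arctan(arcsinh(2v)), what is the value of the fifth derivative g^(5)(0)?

Substitute the inner expansion into the outer series and collect powers.
The coefficient of v^5 in the expansion is 212/15, so g^(5)(0) = 5! * (212/15) = 1696.

1696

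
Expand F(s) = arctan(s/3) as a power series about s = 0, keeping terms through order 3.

-s^3/81 + s/3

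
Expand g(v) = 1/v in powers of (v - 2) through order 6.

g(2) = 1/2
g′(2) = -1/4
g′′(2) = 1/4
g′′′(2) = -3/8
g^(4)(2) = 3/4
g^(5)(2) = -15/8
g^(6)(2) = 45/8

(v - 2)^6/128 - (v - 2)^5/64 + (v - 2)^4/32 - (v - 2)^3/16 + (v - 2)^2/8 - (v - 2)/4 + 1/2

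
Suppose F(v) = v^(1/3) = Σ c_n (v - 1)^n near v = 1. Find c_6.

-154/6561

F(1) = 1
F′(1) = 1/3
F′′(1) = -2/9
F′′′(1) = 10/27
F^(4)(1) = -80/81
F^(5)(1) = 880/243
F^(6)(1) = -12320/729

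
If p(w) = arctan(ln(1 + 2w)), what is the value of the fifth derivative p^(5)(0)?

Plug the Maclaurin series of the inner function into that of the outer and collect terms.
The coefficient of w^5 in the expansion is -88/15, so p^(5)(0) = 5! * (-88/15) = -704.

-704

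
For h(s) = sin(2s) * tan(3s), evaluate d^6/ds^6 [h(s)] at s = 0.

38592

Write out both Maclaurin series and multiply, keeping only the needed powers.
From the series, [s^6] h = 268/5; multiply by 6! = 720 to get 38592.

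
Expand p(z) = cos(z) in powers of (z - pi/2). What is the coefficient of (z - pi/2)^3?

1/6

p(pi/2) = 0
p′(pi/2) = -1
p′′(pi/2) = 0
p′′′(pi/2) = 1
Then c_k = p^(k)(pi/2)/k! gives each Taylor coefficient.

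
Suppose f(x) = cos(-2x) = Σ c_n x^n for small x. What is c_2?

f(0) = 1
f′(0) = 0
f′′(0) = -4
Dividing each by k! gives the coefficients c_0, ..., c_2.

-2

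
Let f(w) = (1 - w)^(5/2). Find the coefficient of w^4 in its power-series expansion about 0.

Use the known series and substitute for the argument.
[w^0] = 1;  [w^1] = -5/2;  [w^2] = 15/8;  [w^3] = -5/16;  [w^4] = -5/128.
So c_4 = f^(4)(0)/4! = -5/128.

-5/128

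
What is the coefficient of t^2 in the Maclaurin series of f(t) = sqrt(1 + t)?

-1/8

[t^0] = 1;  [t^1] = 1/2;  [t^2] = -1/8.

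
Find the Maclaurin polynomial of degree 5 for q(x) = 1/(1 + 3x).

-243*x^5 + 81*x^4 - 27*x^3 + 9*x^2 - 3*x + 1

Compute the successive derivatives at the expansion point and divide by k!.
q(0) = 1
q′(0) = -3
q′′(0) = 18
q′′′(0) = -162
q^(4)(0) = 1944
q^(5)(0) = -29160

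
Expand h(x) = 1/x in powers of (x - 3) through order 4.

h(3) = 1/3
h′(3) = -1/9
h′′(3) = 2/27
h′′′(3) = -2/27
h^(4)(3) = 8/81

(x - 3)^4/243 - (x - 3)^3/81 + (x - 3)^2/27 - (x - 3)/9 + 1/3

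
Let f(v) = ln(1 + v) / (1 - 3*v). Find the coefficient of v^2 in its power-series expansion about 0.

Expand 1/(denominator) as a geometric series and multiply by the numerator's series.
f(0) = 0
f′(0) = 1
f′′(0) = 5
Then c_k = f^(k)(0)/k! gives each Taylor coefficient.

5/2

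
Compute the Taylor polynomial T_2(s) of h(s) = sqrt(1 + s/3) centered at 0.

-s^2/72 + s/6 + 1

h(0) = 1
h′(0) = 1/6
h′′(0) = -1/36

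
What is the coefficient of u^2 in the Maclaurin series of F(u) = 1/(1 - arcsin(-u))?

1

Plug the Maclaurin series of the inner function into that of the outer and collect terms.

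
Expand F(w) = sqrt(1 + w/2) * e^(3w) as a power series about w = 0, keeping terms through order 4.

8971*w^4/2048 + 709*w^3/128 + 167*w^2/32 + 13*w/4 + 1

Write out both Maclaurin series and multiply, keeping only the needed powers.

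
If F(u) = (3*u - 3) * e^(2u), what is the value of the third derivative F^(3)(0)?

12

Shift and add copies of the series according to the polynomial's terms.
The coefficient of u^3 in the expansion is 2, so F′′′(0) = 3! * (2) = 12.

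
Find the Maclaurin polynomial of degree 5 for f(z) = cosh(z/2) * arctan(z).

Take the Cauchy product of the two expansions.
f(0) = 0
f′(0) = 1
f′′(0) = 0
f′′′(0) = -5/4
f^(4)(0) = 0
f^(5)(0) = 309/16
Then c_k = f^(k)(0)/k! gives each Taylor coefficient.

103*z^5/640 - 5*z^3/24 + z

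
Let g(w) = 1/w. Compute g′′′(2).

The coefficient of (w - 2)^3 in the expansion is -1/16, so g′′′(2) = 3! * (-1/16) = -3/8.

-3/8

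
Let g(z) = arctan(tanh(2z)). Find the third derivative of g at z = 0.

Let u equal the inner series; expand the outer function in u and truncate.
The coefficient of z^3 in the expansion is -16/3, so g′′′(0) = 3! * (-16/3) = -32.

-32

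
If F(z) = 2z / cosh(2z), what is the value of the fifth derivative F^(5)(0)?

Invert the denominator's series and multiply.
The coefficient of z^5 in the expansion is 20/3, so F^(5)(0) = 5! * (20/3) = 800.

800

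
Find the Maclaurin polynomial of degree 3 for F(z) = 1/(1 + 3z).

Compute the successive derivatives at the expansion point and divide by k!.
F(0) = 1
F′(0) = -3
F′′(0) = 18
F′′′(0) = -162

-27*z^3 + 9*z^2 - 3*z + 1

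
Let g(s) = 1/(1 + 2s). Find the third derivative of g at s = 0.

-48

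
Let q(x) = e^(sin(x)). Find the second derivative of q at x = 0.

1

Let u equal the inner series; expand the outer function in u and truncate.
The coefficient of x^2 in the expansion is 1/2, so q′′(0) = 2! * (1/2) = 1.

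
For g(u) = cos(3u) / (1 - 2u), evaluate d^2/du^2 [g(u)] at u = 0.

-1

Multiply the two series term by term and collect like powers.
The coefficient of u^2 in the expansion is -1/2, so g′′(0) = 2! * (-1/2) = -1.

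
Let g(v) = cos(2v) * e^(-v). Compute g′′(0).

Write out both Maclaurin series and multiply, keeping only the needed powers.
From the series, [v^2] g = -3/2; multiply by 2! = 2 to get -3.

-3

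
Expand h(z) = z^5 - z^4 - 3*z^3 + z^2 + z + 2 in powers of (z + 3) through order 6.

(z + 3)^5 - 16*(z + 3)^4 + 99*(z + 3)^3 - 296*(z + 3)^2 + 427*(z + 3) - 235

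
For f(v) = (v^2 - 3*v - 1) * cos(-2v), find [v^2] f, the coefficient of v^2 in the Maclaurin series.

3

Shift and add copies of the series according to the polynomial's terms.
So c_2 = f′′(0)/2! = 3.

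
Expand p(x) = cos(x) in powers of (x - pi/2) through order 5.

-(x - pi/2)^5/120 + (x - pi/2)^3/6 - (x - pi/2)

p(pi/2) = 0
p′(pi/2) = -1
p′′(pi/2) = 0
p′′′(pi/2) = 1
p^(4)(pi/2) = 0
p^(5)(pi/2) = -1
The Taylor polynomial is Σ p^(k)(pi/2)/k! · (x - pi/2)^k.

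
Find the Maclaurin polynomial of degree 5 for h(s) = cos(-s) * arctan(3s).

Write out both Maclaurin series and multiply, keeping only the needed powers.

2129*s^5/40 - 21*s^3/2 + 3*s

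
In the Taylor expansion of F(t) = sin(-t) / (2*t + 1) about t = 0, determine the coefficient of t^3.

-23/6

Expand 1/(denominator) as a geometric series and multiply by the numerator's series.
F(0) = 0
F′(0) = -1
F′′(0) = 4
F′′′(0) = -23
So c_3 = F′′′(0)/3! = -23/6.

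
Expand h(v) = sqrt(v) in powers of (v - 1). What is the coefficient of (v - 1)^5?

7/256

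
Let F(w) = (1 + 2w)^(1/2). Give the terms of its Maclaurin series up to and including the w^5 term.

Differentiate repeatedly and evaluate at the center.
[w^0] = 1;  [w^1] = 1;  [w^2] = -1/2;  [w^3] = 1/2;  [w^4] = -5/8;  [w^5] = 7/8.

7*w^5/8 - 5*w^4/8 + w^3/2 - w^2/2 + w + 1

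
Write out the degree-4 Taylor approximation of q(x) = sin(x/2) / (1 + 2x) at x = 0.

Multiply the two series term by term and collect like powers.
[x^0] = 0;  [x^1] = 1/2;  [x^2] = -1;  [x^3] = 95/48;  [x^4] = -95/24.

-95*x^4/24 + 95*x^3/48 - x^2 + x/2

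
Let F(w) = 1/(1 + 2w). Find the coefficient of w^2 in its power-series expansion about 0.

F(0) = 1
F′(0) = -2
F′′(0) = 8
So c_2 = F′′(0)/2! = 4.

4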